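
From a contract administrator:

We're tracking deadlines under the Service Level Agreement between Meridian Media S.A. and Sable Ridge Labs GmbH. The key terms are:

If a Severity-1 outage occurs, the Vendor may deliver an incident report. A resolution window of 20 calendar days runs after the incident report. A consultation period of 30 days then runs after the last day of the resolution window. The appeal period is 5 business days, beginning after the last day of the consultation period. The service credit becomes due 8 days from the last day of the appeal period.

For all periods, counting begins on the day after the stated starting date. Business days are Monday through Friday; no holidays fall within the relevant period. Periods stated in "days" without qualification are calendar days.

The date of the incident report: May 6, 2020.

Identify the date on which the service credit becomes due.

Jul 10, 2020

The last day of the resolution window: May 6, 2020 + 20 days = May 26, 2020.
The last day of the consultation period: 30 calendar days after May 26, 2020 is Jun 25, 2020.
From Thursday, Jun 25, 2020, 5 business days (Jun 26, Jun 29, Jun 30, Jul 1, Jul 2, skipping weekends) brings us to Thursday, Jul 2, 2020, which is the last day of the appeal period.
Adding 8 calendar days to Jul 2, 2020 gives Jul 10, 2020, which is the date on which the service credit becomes due.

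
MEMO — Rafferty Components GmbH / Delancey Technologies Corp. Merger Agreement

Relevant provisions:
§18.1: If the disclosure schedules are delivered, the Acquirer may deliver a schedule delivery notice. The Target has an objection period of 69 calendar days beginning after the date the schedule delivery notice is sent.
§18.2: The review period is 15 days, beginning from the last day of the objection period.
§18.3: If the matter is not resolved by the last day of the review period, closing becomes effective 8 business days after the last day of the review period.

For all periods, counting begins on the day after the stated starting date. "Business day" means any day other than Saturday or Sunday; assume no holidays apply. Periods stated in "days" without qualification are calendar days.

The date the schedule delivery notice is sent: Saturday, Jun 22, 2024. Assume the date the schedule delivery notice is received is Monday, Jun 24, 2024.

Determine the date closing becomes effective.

The last day of the objection period: Jun 22, 2024 + 69 days = Aug 30, 2024.
The last day of the review period: 15 calendar days after Aug 30, 2024 is Sep 14, 2024.
The date closing becomes effective: counting 8 business days from Saturday, Sep 14, 2024 (Sep 16, Sep 17, Sep 18, Sep 19, Sep 20, Sep 23, Sep 24, Sep 25, skipping weekends) reaches Wednesday, Sep 25, 2024.

Sep 25, 2024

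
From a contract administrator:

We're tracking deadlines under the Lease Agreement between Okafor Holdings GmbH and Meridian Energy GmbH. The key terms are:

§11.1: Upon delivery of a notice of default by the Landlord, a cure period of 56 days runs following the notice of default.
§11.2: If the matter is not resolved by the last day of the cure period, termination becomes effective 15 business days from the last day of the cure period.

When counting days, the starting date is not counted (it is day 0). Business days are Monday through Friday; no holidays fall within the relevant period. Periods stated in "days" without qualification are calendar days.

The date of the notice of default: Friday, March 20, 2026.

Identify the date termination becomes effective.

June 5, 2026

The last day of the cure period: March 20, 2026 + 56 days = May 15, 2026.
From Friday, May 15, 2026, 15 business days (May 18, May 19, May 20, May 21, …, Jun 3, Jun 4, Jun 5, skipping weekends) brings us to Friday, June 5, 2026, which is the date termination becomes effective.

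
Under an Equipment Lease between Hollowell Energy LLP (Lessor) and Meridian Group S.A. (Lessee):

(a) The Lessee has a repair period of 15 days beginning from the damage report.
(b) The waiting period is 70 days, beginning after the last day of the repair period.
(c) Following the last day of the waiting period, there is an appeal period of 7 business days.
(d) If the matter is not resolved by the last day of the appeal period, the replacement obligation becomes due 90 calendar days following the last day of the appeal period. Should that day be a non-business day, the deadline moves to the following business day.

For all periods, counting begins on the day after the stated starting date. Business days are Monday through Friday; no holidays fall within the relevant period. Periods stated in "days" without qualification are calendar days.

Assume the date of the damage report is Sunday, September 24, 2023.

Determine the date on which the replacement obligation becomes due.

March 26, 2024

The last day of the repair period: September 24, 2023 + 15 days = October 9, 2023.
The last day of the waiting period: October 9, 2023 + 70 days = December 18, 2023.
From Monday, December 18, 2023, 7 business days (Dec 19, Dec 20, Dec 21, Dec 22, Dec 25, Dec 26, Dec 27, skipping weekends) brings us to Wednesday, December 27, 2023, which is the last day of the appeal period.
Adding 90 calendar days to December 27, 2023 gives March 26, 2024, which is the date on which the replacement obligation becomes due. March 26, 2024 is a Tuesday, so no roll-forward applies.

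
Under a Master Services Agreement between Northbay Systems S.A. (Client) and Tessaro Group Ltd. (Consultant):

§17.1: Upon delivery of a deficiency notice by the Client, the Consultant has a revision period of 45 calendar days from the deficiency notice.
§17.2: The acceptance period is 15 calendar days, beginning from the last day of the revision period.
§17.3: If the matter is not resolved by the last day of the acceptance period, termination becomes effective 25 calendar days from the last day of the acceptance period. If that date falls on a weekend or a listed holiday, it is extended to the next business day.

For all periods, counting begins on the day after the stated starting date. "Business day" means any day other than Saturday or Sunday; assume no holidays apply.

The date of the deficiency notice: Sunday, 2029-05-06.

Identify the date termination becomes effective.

The last day of the revision period: 2029-05-06 + 45 days = 2029-06-20.
Adding 15 calendar days to 2029-06-20 gives 2029-07-05, which is the last day of the acceptance period.
The date termination becomes effective: 25 calendar days after 2029-07-05 is 2029-07-30. 2029-07-30 is a Monday, so no roll-forward applies.

2029-07-30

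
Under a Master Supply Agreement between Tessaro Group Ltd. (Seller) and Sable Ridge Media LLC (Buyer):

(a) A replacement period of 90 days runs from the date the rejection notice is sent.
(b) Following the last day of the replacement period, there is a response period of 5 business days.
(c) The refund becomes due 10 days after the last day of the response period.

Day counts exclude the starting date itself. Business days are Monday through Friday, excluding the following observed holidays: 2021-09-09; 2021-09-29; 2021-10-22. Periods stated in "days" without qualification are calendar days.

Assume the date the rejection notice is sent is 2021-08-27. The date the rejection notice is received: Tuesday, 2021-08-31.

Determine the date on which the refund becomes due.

2021-12-12

The last day of the replacement period: 2021-08-27 + 90 days = 2021-11-25.
From Thursday, 2021-11-25, 5 business days (Nov 26, Nov 29, Nov 30, Dec 1, Dec 2, skipping weekends) brings us to Thursday, 2021-12-02, which is the last day of the response period.
The date on which the refund becomes due: 10 calendar days after 2021-12-02 is 2021-12-12.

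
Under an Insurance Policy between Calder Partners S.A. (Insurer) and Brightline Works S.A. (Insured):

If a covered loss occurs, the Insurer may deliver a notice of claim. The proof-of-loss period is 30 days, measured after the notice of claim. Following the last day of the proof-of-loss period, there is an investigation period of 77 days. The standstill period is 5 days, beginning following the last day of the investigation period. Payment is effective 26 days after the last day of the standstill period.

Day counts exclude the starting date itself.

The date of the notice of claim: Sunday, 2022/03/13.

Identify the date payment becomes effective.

The last day of the proof-of-loss period: 30 calendar days after 2022/03/13 is 2022/04/12.
The last day of the investigation period: 2022/04/12 + 77 days = 2022/06/28.
The last day of the standstill period: 2022/06/28 + 5 days = 2022/07/03.
Adding 26 calendar days to 2022/07/03 gives 2022/07/29, which is the date payment becomes effective.

2022/07/29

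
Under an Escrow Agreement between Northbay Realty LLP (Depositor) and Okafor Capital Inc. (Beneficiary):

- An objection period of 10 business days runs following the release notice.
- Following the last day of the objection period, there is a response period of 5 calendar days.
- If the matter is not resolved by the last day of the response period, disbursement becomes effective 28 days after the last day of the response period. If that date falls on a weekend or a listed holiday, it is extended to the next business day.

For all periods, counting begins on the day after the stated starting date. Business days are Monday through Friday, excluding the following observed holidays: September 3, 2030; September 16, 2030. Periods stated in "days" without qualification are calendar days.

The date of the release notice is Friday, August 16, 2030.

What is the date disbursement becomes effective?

The last day of the objection period: counting 10 business days from Friday, August 16, 2030 (Aug 19, Aug 20, Aug 21, Aug 22, Aug 23, Aug 26, Aug 27, Aug 28, Aug 29, Aug 30, skipping weekends) reaches Friday, August 30, 2030.
Adding 5 calendar days to August 30, 2030 gives September 4, 2030, which is the last day of the response period.
The date disbursement becomes effective: September 4, 2030 + 28 days = October 2, 2030. October 2, 2030 is a Wednesday and is not a listed holiday, so no roll-forward applies.

October 2, 2030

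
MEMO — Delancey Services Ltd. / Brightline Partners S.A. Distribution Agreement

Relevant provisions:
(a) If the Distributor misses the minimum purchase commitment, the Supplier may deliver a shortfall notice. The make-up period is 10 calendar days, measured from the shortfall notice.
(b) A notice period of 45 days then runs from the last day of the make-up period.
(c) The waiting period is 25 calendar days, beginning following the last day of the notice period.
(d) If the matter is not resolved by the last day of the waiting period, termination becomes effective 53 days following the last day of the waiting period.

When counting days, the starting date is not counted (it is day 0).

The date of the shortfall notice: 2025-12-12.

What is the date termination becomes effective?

The last day of the make-up period: 2025-12-12 + 10 days = 2025-12-22.
Adding 45 calendar days to 2025-12-22 gives 2026-02-05, which is the last day of the notice period.
Adding 25 calendar days to 2026-02-05 gives 2026-03-02, which is the last day of the waiting period.
The date termination becomes effective: 2026-03-02 + 53 days = 2026-04-24.

2026-04-24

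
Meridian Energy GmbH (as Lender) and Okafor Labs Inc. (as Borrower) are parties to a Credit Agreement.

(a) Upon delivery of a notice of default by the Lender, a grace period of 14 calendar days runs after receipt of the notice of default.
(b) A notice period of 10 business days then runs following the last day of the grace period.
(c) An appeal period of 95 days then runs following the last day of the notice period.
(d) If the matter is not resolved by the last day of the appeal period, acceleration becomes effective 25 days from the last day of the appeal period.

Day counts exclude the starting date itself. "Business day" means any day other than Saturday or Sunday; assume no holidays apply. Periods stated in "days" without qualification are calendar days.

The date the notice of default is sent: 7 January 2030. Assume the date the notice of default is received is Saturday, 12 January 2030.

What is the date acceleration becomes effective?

Adding 14 calendar days to 12 January 2030 gives 26 January 2030, which is the last day of the grace period.
From Saturday, 26 January 2030, 10 business days (Jan 28, Jan 29, Jan 30, Jan 31, Feb 1, Feb 4, Feb 5, Feb 6, Feb 7, Feb 8, skipping weekends) brings us to Friday, 8 February 2030, which is the last day of the notice period.
Adding 95 calendar days to 8 February 2030 gives 14 May 2030, which is the last day of the appeal period.
Adding 25 calendar days to 14 May 2030 gives 8 June 2030, which is the date acceleration becomes effective.

8 June 2030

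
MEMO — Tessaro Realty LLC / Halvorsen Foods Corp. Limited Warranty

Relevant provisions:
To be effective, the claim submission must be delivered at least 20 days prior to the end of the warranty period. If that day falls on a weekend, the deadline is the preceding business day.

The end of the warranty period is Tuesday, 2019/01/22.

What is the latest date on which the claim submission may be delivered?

2019/01/22 minus 20 days is 2019/01/02. That is a Wednesday, so no adjustment is needed.

2019/01/02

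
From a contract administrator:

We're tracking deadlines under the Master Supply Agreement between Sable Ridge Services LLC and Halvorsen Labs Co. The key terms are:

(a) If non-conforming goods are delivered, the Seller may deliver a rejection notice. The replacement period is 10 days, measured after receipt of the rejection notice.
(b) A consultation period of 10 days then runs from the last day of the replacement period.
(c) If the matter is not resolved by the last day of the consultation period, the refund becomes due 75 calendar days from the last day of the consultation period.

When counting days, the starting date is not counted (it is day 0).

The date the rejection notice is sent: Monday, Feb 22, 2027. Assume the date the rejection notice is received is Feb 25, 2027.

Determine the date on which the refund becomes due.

The last day of the replacement period: 10 calendar days after Feb 25, 2027 is Mar 7, 2027.
The last day of the consultation period: 10 calendar days after Mar 7, 2027 is Mar 17, 2027.
Adding 75 calendar days to Mar 17, 2027 gives May 31, 2027, which is the date on which the refund becomes due.

May 31, 2027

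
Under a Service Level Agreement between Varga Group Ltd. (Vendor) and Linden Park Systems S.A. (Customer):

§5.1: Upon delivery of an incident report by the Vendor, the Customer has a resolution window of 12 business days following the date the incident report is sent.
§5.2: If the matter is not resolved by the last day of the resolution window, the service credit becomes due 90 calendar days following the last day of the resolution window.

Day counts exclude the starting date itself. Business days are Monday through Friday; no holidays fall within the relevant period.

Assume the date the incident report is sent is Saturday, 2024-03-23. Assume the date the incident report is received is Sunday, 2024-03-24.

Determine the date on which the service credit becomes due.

2024-07-08

The last day of the resolution window: 12 business days after Saturday, 2024-03-23, skipping weekends — Mar 25, Mar 26, Mar 27, Mar 28, …, Apr 5, Apr 8, Apr 9 — lands on Tuesday, 2024-04-09.
The date on which the service credit becomes due: 2024-04-09 + 90 days = 2024-07-08.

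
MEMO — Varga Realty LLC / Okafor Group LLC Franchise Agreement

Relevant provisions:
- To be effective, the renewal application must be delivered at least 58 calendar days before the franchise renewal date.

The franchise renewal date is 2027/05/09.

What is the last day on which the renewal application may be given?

2027/03/12

Counting back 58 calendar days from 2027/05/09 gives 2027/03/12.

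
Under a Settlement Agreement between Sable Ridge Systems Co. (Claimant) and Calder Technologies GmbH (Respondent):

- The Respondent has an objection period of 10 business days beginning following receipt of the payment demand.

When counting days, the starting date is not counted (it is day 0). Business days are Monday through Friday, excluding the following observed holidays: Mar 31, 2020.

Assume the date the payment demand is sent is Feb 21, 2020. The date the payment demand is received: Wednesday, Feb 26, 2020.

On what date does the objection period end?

The last day of the objection period: counting 10 business days from Wednesday, Feb 26, 2020 (Feb 27, Feb 28, Mar 2, Mar 3, Mar 4, Mar 5, Mar 6, Mar 9, Mar 10, Mar 11, skipping weekends) reaches Wednesday, Mar 11, 2020.

Mar 11, 2020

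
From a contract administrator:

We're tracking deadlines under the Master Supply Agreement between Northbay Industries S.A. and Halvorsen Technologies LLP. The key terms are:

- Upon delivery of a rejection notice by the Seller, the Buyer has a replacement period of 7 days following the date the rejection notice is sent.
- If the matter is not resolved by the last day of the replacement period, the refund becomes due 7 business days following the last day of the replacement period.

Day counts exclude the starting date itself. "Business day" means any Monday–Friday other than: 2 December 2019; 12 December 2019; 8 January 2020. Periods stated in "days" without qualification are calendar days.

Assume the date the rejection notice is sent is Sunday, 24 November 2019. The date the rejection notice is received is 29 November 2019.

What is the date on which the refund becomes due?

The last day of the replacement period: 24 November 2019 + 7 days = 1 December 2019.
The date on which the refund becomes due: counting 7 business days from Sunday, 1 December 2019 (Dec 3, Dec 4, Dec 5, Dec 6, Dec 9, Dec 10, Dec 11, skipping weekends and the listed holiday on Dec 2) reaches Wednesday, 11 December 2019.

11 December 2019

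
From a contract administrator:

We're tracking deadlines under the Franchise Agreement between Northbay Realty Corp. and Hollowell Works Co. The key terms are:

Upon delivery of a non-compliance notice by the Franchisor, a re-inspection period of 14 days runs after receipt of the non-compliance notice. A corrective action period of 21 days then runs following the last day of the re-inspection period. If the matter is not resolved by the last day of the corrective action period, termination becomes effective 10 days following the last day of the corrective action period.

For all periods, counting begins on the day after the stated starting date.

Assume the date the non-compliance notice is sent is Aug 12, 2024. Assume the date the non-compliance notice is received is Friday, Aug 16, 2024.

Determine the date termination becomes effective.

Sep 30, 2024

The last day of the re-inspection period: 14 calendar days after Aug 16, 2024 is Aug 30, 2024.
The last day of the corrective action period: Aug 30, 2024 + 21 days = Sep 20, 2024.
Adding 10 calendar days to Sep 20, 2024 gives Sep 30, 2024, which is the date termination becomes effective.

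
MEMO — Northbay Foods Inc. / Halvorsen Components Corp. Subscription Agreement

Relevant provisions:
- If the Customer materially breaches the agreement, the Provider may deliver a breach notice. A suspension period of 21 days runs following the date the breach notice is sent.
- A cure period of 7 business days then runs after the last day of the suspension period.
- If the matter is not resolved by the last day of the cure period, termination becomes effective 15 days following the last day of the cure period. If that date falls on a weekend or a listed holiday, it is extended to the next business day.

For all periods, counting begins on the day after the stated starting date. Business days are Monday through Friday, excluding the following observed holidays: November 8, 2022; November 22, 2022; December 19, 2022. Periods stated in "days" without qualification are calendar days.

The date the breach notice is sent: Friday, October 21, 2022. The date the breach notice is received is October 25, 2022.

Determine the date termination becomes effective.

The last day of the suspension period: 21 calendar days after October 21, 2022 is November 11, 2022.
The last day of the cure period: counting 7 business days from Friday, November 11, 2022 (Nov 14, Nov 15, Nov 16, Nov 17, Nov 18, Nov 21, Nov 23, skipping weekends and the listed holiday on Nov 22) reaches Wednesday, November 23, 2022.
The date termination becomes effective: November 23, 2022 + 15 days = December 8, 2022. December 8, 2022 is a Thursday and is not a listed holiday, so no roll-forward applies.

December 8, 2022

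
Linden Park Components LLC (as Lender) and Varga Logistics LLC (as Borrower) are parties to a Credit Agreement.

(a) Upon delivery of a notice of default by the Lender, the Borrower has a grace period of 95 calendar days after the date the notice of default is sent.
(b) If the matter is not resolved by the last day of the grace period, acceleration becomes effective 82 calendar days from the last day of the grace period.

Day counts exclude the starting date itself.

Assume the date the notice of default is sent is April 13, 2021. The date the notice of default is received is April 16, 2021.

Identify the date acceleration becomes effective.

October 7, 2021

Adding 95 calendar days to April 13, 2021 gives July 17, 2021, which is the last day of the grace period.
Adding 82 calendar days to July 17, 2021 gives October 7, 2021, which is the date acceleration becomes effective.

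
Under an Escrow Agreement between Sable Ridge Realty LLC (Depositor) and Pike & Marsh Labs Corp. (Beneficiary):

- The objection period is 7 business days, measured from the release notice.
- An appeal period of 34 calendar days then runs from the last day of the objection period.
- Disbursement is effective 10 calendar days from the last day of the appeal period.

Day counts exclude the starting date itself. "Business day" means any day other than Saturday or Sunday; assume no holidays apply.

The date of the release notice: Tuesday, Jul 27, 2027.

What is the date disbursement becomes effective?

Sep 18, 2027

From Tuesday, Jul 27, 2027, 7 business days (Jul 28, Jul 29, Jul 30, Aug 2, Aug 3, Aug 4, Aug 5, skipping weekends) brings us to Thursday, Aug 5, 2027, which is the last day of the objection period.
The last day of the appeal period: Aug 5, 2027 + 34 days = Sep 8, 2027.
The date disbursement becomes effective: Sep 8, 2027 + 10 days = Sep 18, 2027.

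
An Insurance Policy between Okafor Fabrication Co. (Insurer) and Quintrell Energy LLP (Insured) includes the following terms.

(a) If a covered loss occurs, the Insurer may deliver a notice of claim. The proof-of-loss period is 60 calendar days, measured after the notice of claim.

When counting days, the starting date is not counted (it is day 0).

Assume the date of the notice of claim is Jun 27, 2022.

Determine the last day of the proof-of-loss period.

The last day of the proof-of-loss period: 60 calendar days after Jun 27, 2022 is Aug 26, 2022.

Aug 26, 2022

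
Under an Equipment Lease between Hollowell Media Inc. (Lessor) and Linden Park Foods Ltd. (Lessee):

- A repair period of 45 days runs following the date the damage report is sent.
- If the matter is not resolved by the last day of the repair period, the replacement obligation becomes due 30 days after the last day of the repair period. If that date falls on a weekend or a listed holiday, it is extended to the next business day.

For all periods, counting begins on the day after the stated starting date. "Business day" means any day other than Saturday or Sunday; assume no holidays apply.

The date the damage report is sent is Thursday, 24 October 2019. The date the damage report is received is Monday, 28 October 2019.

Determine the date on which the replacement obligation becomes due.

The last day of the repair period: 45 calendar days after 24 October 2019 is 8 December 2019.
The date on which the replacement obligation becomes due: 30 calendar days after 8 December 2019 is 7 January 2020. 7 January 2020 is a Tuesday, so no roll-forward applies.

7 January 2020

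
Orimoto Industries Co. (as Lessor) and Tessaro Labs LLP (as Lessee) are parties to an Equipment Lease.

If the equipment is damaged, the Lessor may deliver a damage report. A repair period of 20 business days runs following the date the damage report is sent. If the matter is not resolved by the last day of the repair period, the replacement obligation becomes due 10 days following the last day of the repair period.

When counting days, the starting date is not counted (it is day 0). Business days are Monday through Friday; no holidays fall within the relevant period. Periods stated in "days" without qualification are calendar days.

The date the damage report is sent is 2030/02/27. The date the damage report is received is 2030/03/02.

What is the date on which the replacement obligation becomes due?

2030/04/06

From Wednesday, 2030/02/27, 20 business days (Feb 28, Mar 1, Mar 4, Mar 5, …, Mar 25, Mar 26, Mar 27, skipping weekends) brings us to Wednesday, 2030/03/27, which is the last day of the repair period.
The date on which the replacement obligation becomes due: 10 calendar days after 2030/03/27 is 2030/04/06.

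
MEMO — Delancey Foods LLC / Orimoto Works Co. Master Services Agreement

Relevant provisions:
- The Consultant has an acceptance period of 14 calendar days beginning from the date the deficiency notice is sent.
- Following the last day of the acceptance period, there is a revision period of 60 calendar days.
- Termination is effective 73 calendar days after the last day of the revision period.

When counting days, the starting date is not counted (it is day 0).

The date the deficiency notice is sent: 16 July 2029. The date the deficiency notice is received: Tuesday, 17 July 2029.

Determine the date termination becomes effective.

10 December 2029

Adding 14 calendar days to 16 July 2029 gives 30 July 2029, which is the last day of the acceptance period.
Adding 60 calendar days to 30 July 2029 gives 28 September 2029, which is the last day of the revision period.
Adding 73 calendar days to 28 September 2029 gives 10 December 2029, which is the date termination becomes effective.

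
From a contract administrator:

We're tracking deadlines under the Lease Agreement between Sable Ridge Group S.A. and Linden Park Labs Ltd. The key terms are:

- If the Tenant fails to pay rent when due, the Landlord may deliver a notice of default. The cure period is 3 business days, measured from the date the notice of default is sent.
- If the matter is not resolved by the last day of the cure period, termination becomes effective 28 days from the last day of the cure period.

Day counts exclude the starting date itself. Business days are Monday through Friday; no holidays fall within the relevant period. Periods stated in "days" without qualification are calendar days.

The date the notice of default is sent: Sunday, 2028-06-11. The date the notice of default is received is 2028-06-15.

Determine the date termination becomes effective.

2028-07-12

From Sunday, 2028-06-11, 3 business days (Jun 12, Jun 13, Jun 14, skipping weekends) brings us to Wednesday, 2028-06-14, which is the last day of the cure period.
The date termination becomes effective: 28 calendar days after 2028-06-14 is 2028-07-12.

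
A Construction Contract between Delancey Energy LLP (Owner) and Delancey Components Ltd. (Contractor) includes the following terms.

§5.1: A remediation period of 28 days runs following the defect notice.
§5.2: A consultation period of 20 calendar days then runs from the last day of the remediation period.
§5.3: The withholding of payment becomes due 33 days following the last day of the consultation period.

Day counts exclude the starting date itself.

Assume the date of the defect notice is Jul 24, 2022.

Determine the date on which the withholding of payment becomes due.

Oct 13, 2022

Adding 28 calendar days to Jul 24, 2022 gives Aug 21, 2022, which is the last day of the remediation period.
Adding 20 calendar days to Aug 21, 2022 gives Sep 10, 2022, which is the last day of the consultation period.
The date on which the withholding of payment becomes due: Sep 10, 2022 + 33 days = Oct 13, 2022.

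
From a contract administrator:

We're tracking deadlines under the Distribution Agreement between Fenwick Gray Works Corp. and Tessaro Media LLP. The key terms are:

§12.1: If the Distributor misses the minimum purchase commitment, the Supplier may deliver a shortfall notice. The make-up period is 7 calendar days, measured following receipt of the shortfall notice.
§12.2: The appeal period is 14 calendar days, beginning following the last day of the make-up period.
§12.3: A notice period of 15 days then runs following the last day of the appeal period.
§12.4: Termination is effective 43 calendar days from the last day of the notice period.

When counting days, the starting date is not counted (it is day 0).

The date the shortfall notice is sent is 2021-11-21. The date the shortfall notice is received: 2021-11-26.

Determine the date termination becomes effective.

The last day of the make-up period: 2021-11-26 + 7 days = 2021-12-03.
The last day of the appeal period: 14 calendar days after 2021-12-03 is 2021-12-17.
Adding 15 calendar days to 2021-12-17 gives 2022-01-01, which is the last day of the notice period.
The date termination becomes effective: 43 calendar days after 2022-01-01 is 2022-02-13.

2022-02-13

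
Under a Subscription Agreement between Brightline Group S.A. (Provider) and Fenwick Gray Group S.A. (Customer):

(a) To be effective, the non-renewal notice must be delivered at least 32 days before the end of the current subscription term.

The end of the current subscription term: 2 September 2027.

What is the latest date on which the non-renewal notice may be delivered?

1 August 2027

2 September 2027 minus 32 days is 1 August 2027.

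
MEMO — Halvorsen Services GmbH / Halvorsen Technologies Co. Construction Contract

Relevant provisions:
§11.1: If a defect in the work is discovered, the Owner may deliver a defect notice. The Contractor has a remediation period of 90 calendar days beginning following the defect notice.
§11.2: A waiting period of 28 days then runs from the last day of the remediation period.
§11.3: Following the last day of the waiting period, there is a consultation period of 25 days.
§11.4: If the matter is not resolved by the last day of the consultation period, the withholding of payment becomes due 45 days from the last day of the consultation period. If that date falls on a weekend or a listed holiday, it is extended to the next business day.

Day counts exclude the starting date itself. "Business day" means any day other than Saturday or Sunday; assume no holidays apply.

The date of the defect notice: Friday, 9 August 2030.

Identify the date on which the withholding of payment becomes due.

13 February 2031

The last day of the remediation period: 90 calendar days after 9 August 2030 is 7 November 2030.
The last day of the waiting period: 7 November 2030 + 28 days = 5 December 2030.
The last day of the consultation period: 5 December 2030 + 25 days = 30 December 2030.
The date on which the withholding of payment becomes due: 45 calendar days after 30 December 2030 is 13 February 2031. 13 February 2031 is a Thursday, so no roll-forward applies.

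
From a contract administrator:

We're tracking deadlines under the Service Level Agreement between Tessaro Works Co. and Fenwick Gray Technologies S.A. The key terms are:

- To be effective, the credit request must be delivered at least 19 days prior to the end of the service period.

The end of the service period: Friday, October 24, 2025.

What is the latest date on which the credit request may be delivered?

Counting back 19 calendar days from October 24, 2025 gives October 5, 2025.

October 5, 2025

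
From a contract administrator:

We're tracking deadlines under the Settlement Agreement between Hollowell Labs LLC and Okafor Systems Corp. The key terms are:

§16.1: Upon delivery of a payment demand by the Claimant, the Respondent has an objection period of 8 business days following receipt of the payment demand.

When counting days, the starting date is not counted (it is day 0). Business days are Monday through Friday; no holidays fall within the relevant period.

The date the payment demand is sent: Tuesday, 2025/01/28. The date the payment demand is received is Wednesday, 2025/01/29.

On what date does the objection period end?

2025/02/10

The last day of the objection period: counting 8 business days from Wednesday, 2025/01/29 (Jan 30, Jan 31, Feb 3, Feb 4, Feb 5, Feb 6, Feb 7, Feb 10, skipping weekends) reaches Monday, 2025/02/10.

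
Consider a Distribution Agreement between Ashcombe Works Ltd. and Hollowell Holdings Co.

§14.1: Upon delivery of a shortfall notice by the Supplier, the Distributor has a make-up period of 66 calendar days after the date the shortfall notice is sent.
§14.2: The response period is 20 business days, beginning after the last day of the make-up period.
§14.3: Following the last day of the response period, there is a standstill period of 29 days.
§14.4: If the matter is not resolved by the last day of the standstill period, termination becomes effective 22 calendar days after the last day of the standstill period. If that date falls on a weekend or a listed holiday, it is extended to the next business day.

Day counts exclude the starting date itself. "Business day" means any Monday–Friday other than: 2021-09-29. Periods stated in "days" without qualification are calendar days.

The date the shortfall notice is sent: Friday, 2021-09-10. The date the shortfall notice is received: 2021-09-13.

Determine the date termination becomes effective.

2022-02-02

The last day of the make-up period: 66 calendar days after 2021-09-10 is 2021-11-15.
The last day of the response period: 20 business days after Monday, 2021-11-15, skipping weekends — Nov 16, Nov 17, Nov 18, Nov 19, …, Dec 9, Dec 10, Dec 13 — lands on Monday, 2021-12-13.
The last day of the standstill period: 2021-12-13 + 29 days = 2022-01-11.
The date termination becomes effective: 22 calendar days after 2022-01-11 is 2022-02-02. 2022-02-02 is a Wednesday and is not a listed holiday, so no roll-forward applies.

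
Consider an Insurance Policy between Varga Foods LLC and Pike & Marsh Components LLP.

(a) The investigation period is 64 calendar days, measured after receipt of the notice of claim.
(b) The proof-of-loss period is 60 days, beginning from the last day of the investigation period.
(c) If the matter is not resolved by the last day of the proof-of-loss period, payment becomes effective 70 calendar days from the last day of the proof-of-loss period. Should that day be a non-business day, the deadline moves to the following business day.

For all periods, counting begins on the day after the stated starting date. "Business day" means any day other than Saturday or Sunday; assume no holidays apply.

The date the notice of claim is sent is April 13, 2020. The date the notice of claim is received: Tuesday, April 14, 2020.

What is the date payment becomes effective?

October 26, 2020

The last day of the investigation period: April 14, 2020 + 64 days = June 17, 2020.
Adding 60 calendar days to June 17, 2020 gives August 16, 2020, which is the last day of the proof-of-loss period.
The date payment becomes effective: August 16, 2020 + 70 days = October 25, 2020. That falls on a Sunday, so it rolls to the next business day, Monday, October 26, 2020.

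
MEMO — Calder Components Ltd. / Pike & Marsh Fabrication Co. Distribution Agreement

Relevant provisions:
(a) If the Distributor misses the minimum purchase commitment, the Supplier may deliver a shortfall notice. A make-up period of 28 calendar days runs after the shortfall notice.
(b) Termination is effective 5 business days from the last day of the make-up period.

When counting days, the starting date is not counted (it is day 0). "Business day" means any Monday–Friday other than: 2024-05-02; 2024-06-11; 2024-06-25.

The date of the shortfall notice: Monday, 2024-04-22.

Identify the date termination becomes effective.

The last day of the make-up period: 2024-04-22 + 28 days = 2024-05-20.
From Monday, 2024-05-20, 5 business days (May 21, May 22, May 23, May 24, May 27, skipping weekends) brings us to Monday, 2024-05-27, which is the date termination becomes effective.

2024-05-27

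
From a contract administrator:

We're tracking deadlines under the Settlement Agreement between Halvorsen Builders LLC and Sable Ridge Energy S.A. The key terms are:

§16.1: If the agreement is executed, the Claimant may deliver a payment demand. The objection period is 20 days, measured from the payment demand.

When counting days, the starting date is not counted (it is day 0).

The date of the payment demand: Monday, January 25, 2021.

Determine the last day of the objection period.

February 14, 2021

The last day of the objection period: 20 calendar days after January 25, 2021 is February 14, 2021.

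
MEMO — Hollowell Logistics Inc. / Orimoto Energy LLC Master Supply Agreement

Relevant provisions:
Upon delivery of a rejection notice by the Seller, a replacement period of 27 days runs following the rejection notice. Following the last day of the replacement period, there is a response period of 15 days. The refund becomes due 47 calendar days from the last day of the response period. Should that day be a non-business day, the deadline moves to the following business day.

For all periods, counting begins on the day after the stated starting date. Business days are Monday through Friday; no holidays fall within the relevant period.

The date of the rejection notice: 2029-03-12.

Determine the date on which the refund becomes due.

2029-06-11

The last day of the replacement period: 27 calendar days after 2029-03-12 is 2029-04-08.
The last day of the response period: 15 calendar days after 2029-04-08 is 2029-04-23.
Adding 47 calendar days to 2029-04-23 gives 2029-06-09, which is the date on which the refund becomes due. That falls on a Saturday, so it rolls to the next business day, Monday, 2029-06-11.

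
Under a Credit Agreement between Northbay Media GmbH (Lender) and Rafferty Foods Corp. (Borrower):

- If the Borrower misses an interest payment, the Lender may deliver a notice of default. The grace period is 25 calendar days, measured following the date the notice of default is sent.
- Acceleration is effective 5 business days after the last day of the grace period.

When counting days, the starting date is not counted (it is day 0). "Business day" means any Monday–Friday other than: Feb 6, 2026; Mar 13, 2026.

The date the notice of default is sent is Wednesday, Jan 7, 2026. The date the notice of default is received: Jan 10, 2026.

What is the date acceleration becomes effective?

Adding 25 calendar days to Jan 7, 2026 gives Feb 1, 2026, which is the last day of the grace period.
The date acceleration becomes effective: counting 5 business days from Sunday, Feb 1, 2026 (Feb 2, Feb 3, Feb 4, Feb 5, Feb 9, skipping weekends and the listed holiday on Feb 6) reaches Monday, Feb 9, 2026.

Feb 9, 2026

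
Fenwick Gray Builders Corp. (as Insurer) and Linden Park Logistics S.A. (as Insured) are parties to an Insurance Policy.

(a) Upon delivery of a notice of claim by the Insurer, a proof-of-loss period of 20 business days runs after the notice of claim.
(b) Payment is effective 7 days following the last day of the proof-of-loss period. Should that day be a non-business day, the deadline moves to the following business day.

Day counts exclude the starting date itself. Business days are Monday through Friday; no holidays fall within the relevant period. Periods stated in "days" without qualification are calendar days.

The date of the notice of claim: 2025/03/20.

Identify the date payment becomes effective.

2025/04/24

The last day of the proof-of-loss period: counting 20 business days from Thursday, 2025/03/20 (Mar 21, Mar 24, Mar 25, Mar 26, …, Apr 15, Apr 16, Apr 17, skipping weekends) reaches Thursday, 2025/04/17.
Adding 7 calendar days to 2025/04/17 gives 2025/04/24, which is the date payment becomes effective. 2025/04/24 is a Thursday, so no roll-forward applies.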